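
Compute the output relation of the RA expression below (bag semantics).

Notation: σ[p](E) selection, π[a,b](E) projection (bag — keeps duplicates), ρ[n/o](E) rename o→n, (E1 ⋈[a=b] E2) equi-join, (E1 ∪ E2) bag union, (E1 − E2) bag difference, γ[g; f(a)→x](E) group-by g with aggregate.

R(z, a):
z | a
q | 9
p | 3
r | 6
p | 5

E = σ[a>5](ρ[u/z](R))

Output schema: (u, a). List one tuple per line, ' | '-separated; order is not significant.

Subexpression sizes:
  R → 4
  ρ[u/z](R) → 4
  σ[a>5](ρ[u/z](R)) → 2

== RESULT ==
u | a
q | 9
r | 6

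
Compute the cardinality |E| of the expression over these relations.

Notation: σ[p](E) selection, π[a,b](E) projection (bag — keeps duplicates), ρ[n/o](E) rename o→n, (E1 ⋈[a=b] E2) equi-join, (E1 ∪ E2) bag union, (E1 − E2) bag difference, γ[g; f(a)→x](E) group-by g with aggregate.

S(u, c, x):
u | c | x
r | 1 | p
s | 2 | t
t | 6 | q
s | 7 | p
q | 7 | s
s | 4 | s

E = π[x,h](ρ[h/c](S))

Per-node cardinality:
  S → 6
  ρ[h/c](S) → 6
  π[x,h](ρ[h/c](S)) → 6

|E| = 6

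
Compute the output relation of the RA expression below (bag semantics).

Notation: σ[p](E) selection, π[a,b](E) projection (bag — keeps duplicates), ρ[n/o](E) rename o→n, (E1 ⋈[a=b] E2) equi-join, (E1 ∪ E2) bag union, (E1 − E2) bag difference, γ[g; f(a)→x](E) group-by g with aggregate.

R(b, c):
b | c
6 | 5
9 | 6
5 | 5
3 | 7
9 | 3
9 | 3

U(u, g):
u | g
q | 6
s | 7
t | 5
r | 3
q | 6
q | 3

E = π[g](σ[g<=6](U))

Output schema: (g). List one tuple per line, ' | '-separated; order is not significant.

Subexpression sizes:
  U → 6
  σ[g<=6](U) → 5
  π[g](σ[g<=6](U)) → 5

== RESULT ==
g
3
3
5
6
6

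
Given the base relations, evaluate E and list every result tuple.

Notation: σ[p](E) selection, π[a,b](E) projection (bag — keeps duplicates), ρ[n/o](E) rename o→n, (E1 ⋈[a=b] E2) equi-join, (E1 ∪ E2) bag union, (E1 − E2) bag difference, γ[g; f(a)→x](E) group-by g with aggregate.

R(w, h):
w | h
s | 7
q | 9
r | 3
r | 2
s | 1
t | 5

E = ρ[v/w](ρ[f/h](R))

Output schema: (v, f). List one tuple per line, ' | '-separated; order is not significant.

Stepwise |·|:
  R → 6
  ρ[f/h](R) → 6
  ρ[v/w](ρ[f/h](R)) → 6

== RESULT ==
v | f
q | 9
r | 2
r | 3
s | 1
s | 7
t | 5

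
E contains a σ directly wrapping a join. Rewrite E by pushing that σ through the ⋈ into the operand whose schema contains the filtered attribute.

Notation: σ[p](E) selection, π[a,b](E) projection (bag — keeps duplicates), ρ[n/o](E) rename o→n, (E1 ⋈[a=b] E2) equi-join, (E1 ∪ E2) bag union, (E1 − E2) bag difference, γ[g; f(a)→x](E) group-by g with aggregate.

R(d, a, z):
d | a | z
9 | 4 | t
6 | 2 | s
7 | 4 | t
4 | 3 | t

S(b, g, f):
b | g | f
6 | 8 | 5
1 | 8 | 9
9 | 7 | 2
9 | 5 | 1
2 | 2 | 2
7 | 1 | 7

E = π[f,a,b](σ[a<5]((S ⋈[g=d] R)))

σ filters on a, owned by the right side.
E' = π[f,a,b]((S ⋈[g=d] σ[a<5](R)))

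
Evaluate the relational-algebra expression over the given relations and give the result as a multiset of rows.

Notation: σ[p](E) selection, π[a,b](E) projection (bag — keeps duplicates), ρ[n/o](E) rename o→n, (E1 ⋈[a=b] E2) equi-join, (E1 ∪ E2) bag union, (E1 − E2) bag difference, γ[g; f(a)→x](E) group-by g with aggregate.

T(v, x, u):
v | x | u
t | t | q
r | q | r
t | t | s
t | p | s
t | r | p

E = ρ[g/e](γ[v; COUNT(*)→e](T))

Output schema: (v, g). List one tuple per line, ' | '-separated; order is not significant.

Stepwise |·|:
  T → 5
  γ[v; COUNT(*)→e](T) → 2
  ρ[g/e](γ[v; COUNT(*)→e](T)) → 2

== RESULT ==
v | g
r | 1
t | 4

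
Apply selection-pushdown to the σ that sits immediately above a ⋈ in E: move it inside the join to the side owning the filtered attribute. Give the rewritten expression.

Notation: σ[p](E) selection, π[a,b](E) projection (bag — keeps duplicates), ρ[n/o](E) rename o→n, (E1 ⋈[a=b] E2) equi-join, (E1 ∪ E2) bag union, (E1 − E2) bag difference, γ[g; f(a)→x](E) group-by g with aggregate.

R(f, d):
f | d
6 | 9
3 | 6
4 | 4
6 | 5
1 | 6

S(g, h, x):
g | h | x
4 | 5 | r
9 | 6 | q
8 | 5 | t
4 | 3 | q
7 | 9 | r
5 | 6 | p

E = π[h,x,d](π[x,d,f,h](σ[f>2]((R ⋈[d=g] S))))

σ filters on f, owned by the left side.
E' = π[h,x,d](π[x,d,f,h]((σ[f>2](R) ⋈[d=g] S)))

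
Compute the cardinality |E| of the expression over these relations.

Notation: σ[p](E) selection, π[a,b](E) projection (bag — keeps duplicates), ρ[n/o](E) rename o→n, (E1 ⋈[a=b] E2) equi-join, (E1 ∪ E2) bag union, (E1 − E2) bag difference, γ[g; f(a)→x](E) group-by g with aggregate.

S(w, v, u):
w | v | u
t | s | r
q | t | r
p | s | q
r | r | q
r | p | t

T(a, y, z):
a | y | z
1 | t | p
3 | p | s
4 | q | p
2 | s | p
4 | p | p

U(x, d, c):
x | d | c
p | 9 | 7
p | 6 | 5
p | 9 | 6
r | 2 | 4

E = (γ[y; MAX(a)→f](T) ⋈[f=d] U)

Subexpression sizes:
  T → 5
  γ[y; MAX(a)→f](T) → 4
  U → 4
  (γ[y; MAX(a)→f](T) ⋈[f=d] U) → 1

|E| = 1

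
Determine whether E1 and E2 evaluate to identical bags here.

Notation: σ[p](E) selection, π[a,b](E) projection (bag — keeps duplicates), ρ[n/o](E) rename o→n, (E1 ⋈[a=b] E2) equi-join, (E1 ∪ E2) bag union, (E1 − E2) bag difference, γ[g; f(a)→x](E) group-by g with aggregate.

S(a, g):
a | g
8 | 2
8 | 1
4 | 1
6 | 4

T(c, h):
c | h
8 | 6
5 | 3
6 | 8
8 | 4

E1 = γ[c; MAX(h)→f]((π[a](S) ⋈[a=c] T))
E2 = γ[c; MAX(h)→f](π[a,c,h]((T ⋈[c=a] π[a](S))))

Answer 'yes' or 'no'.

E1 per-node cardinality:
  S → 4
  π[a](S) → 4
  T → 4
  (π[a](S) ⋈[a=c] T) → 5
  γ[c; MAX(h)→f]((π[a](S) ⋈[a=c] T)) → 2
E2 per-node cardinality:
  T → 4
  S → 4
  π[a](S) → 4
  (T ⋈[c=a] π[a](S)) → 5
  π[a,c,h]((T ⋈[c=a] π[a](S))) → 5
  γ[c; MAX(h)→f](π[a,c,h]((T ⋈[c=a] π[a](S)))) → 2

E1 and E2 produce the same multiset:
c | f
6 | 8
8 | 6

yes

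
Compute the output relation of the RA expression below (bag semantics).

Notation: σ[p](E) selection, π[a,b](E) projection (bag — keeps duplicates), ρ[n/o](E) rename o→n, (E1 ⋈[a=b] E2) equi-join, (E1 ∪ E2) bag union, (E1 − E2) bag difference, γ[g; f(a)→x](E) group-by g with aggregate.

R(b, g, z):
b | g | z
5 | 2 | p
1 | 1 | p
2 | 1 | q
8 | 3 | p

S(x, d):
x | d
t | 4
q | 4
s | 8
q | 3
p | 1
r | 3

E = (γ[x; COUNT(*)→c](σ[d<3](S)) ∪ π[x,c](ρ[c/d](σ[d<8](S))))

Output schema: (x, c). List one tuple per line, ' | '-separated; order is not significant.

Per-node cardinality:
  S → 6
  σ[d<3](S) → 1
  γ[x; COUNT(*)→c](σ[d<3](S)) → 1
  S → 6
  σ[d<8](S) → 5
  ρ[c/d](σ[d<8](S)) → 5
  π[x,c](ρ[c/d](σ[d<8](S))) → 5
  (γ[x; COUNT(*)→c](σ[d<3](S)) ∪ π[x,c](ρ[c/d](σ[d<8](S)))) → 6

== RESULT ==
x | c
p | 1
p | 1
q | 3
q | 4
r | 3
t | 4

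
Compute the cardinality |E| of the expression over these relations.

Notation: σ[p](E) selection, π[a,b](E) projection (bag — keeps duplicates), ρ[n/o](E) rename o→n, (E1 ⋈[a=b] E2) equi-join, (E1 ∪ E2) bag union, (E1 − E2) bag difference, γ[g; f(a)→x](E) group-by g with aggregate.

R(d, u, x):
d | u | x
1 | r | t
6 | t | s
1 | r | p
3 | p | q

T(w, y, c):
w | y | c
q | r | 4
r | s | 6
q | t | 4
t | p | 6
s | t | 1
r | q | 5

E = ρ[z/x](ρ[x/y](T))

Per-node cardinality:
  T → 6
  ρ[x/y](T) → 6
  ρ[z/x](ρ[x/y](T)) → 6

|E| = 6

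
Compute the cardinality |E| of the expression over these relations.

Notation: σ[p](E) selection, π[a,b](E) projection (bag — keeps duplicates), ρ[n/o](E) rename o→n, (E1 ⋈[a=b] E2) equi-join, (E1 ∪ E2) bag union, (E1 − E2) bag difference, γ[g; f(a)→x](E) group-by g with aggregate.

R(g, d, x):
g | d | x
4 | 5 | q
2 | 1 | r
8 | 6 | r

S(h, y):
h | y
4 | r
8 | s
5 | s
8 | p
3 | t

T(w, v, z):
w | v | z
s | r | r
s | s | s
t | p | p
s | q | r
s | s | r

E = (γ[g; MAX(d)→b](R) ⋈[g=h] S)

Stepwise |·|:
  R → 3
  γ[g; MAX(d)→b](R) → 3
  S → 5
  (γ[g; MAX(d)→b](R) ⋈[g=h] S) → 3

|E| = 3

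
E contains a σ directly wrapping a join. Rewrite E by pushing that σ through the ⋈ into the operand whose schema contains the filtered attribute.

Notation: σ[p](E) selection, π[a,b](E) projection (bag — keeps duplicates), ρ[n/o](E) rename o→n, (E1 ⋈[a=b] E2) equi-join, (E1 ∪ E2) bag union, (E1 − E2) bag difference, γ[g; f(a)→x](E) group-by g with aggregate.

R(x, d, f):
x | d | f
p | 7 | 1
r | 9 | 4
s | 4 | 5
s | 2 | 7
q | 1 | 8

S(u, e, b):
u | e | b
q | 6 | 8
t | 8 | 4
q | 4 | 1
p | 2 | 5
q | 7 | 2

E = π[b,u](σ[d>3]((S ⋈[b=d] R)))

σ filters on d, owned by the right side.
E' = π[b,u]((S ⋈[b=d] σ[d>3](R)))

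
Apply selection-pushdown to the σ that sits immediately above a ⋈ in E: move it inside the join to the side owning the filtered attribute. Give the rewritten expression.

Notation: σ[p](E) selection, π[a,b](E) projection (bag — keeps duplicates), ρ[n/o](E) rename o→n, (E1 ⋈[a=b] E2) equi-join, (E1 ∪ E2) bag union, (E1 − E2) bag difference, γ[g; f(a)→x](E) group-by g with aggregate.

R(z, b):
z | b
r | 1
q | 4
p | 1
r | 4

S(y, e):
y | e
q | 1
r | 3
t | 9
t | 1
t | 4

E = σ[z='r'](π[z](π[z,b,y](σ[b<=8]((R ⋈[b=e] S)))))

σ filters on b, owned by the left side.
E' = σ[z='r'](π[z](π[z,b,y]((σ[b<=8](R) ⋈[b=e] S))))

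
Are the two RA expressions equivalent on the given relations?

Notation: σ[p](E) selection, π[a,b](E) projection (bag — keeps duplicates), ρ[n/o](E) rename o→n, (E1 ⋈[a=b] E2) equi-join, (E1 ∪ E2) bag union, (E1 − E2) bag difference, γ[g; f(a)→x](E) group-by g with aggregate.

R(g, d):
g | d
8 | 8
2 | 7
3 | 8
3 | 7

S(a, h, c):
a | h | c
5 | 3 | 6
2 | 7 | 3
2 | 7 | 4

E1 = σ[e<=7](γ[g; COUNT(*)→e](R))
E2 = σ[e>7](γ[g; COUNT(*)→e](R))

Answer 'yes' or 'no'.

E1 stepwise |·|:
  R → 4
  γ[g; COUNT(*)→e](R) → 3
  σ[e<=7](γ[g; COUNT(*)→e](R)) → 3
E2 stepwise |·|:
  R → 4
  γ[g; COUNT(*)→e](R) → 3
  σ[e>7](γ[g; COUNT(*)→e](R)) → 0

E1 result:
g | e
2 | 1
3 | 2
8 | 1
E2 result:
g | e
(0 rows)
Witness: (3, 2) appears 1× in E1 but 0× in E2.

no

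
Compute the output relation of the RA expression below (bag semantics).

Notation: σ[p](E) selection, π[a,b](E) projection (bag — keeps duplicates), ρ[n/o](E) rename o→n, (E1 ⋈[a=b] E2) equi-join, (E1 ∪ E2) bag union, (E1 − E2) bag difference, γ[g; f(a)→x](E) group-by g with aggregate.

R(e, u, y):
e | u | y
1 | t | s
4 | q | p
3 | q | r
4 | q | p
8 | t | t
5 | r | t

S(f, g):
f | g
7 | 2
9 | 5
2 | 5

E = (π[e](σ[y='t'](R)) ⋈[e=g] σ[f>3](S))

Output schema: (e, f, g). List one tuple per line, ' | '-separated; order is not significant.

Stepwise |·|:
  R → 6
  σ[y='t'](R) → 2
  π[e](σ[y='t'](R)) → 2
  S → 3
  σ[f>3](S) → 2
  (π[e](σ[y='t'](R)) ⋈[e=g] σ[f>3](S)) → 1

== RESULT ==
e | f | g
5 | 9 | 5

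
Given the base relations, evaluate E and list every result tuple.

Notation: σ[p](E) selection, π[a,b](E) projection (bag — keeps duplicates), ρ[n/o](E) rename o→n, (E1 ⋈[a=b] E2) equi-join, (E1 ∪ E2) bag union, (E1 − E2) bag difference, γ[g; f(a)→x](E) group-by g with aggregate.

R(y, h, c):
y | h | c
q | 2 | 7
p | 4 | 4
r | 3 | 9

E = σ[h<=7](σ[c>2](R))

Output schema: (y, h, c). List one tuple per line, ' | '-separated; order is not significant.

Subexpression sizes:
  R → 3
  σ[c>2](R) → 3
  σ[h<=7](σ[c>2](R)) → 3

== RESULT ==
y | h | c
p | 4 | 4
q | 2 | 7
r | 3 | 9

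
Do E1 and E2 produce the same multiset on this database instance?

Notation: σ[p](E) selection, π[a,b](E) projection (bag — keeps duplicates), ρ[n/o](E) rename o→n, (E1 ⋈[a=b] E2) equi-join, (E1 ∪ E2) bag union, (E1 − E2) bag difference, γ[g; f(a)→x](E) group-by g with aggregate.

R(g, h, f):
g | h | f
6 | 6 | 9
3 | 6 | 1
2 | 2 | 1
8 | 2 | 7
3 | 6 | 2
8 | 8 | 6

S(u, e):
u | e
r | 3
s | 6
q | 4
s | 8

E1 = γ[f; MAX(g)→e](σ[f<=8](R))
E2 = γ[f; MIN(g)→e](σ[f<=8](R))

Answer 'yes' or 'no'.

E1 per-node cardinality:
  R → 6
  σ[f<=8](R) → 5
  γ[f; MAX(g)→e](σ[f<=8](R)) → 4
E2 per-node cardinality:
  R → 6
  σ[f<=8](R) → 5
  γ[f; MIN(g)→e](σ[f<=8](R)) → 4

E1 result:
f | e
1 | 3
2 | 3
6 | 8
7 | 8
E2 result:
f | e
1 | 2
2 | 3
6 | 8
7 | 8
Witness: (1, 2) appears 0× in E1 but 1× in E2.

no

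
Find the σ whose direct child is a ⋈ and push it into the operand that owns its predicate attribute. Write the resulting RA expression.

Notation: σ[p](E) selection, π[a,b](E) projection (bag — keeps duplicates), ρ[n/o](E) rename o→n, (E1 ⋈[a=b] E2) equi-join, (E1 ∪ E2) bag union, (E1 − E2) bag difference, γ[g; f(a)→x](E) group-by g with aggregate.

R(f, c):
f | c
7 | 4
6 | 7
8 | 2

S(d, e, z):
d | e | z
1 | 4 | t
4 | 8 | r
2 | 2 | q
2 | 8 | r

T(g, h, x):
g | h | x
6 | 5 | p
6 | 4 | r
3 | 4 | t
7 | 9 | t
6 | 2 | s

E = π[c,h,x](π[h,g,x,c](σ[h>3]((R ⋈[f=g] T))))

σ filters on h, owned by the right side.
E' = π[c,h,x](π[h,g,x,c]((R ⋈[f=g] σ[h>3](T))))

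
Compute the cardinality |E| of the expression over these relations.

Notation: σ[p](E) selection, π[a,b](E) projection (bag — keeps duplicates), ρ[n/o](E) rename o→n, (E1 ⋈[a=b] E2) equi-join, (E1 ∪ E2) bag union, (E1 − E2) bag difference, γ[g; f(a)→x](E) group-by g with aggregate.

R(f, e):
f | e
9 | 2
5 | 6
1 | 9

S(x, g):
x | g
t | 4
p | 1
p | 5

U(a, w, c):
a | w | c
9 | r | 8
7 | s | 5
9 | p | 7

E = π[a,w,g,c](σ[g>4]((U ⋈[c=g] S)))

Row counts bottom-up:
  U → 3
  S → 3
  (U ⋈[c=g] S) → 1
  σ[g>4]((U ⋈[c=g] S)) → 1
  π[a,w,g,c](σ[g>4]((U ⋈[c=g] S))) → 1

|E| = 1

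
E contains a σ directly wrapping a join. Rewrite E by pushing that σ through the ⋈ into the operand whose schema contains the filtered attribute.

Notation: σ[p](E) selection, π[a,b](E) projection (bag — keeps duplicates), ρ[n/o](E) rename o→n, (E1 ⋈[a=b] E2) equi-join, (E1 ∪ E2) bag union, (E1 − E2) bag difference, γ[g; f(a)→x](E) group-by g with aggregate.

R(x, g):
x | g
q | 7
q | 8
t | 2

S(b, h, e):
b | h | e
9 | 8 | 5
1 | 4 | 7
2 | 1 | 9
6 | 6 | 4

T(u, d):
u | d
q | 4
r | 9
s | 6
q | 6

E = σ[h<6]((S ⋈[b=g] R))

σ filters on h, owned by the left side.
E' = (σ[h<6](S) ⋈[b=g] R)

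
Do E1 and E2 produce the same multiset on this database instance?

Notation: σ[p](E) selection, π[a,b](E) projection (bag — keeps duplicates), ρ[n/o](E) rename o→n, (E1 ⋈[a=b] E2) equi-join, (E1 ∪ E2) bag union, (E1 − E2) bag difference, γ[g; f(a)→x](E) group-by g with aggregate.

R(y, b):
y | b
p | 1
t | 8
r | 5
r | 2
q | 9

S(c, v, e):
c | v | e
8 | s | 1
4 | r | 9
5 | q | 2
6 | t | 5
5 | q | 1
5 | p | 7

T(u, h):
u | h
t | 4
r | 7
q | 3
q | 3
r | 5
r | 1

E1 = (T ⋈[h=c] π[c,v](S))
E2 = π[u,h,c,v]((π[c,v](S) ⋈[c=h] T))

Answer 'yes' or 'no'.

E1 subexpression sizes:
  T → 6
  S → 6
  π[c,v](S) → 6
  (T ⋈[h=c] π[c,v](S)) → 4
E2 subexpression sizes:
  S → 6
  π[c,v](S) → 6
  T → 6
  (π[c,v](S) ⋈[c=h] T) → 4
  π[u,h,c,v]((π[c,v](S) ⋈[c=h] T)) → 4

E1 and E2 produce the same multiset:
u | h | c | v
r | 5 | 5 | p
r | 5 | 5 | q
r | 5 | 5 | q
t | 4 | 4 | r

yes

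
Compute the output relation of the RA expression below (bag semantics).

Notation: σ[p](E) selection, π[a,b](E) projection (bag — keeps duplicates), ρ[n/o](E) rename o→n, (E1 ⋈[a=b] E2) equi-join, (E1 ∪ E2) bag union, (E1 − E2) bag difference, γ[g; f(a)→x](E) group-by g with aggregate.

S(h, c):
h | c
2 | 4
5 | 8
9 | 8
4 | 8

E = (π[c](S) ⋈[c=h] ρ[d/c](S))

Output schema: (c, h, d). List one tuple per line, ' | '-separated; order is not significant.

Stepwise |·|:
  S → 4
  π[c](S) → 4
  S → 4
  ρ[d/c](S) → 4
  (π[c](S) ⋈[c=h] ρ[d/c](S)) → 1

== RESULT ==
c | h | d
4 | 4 | 8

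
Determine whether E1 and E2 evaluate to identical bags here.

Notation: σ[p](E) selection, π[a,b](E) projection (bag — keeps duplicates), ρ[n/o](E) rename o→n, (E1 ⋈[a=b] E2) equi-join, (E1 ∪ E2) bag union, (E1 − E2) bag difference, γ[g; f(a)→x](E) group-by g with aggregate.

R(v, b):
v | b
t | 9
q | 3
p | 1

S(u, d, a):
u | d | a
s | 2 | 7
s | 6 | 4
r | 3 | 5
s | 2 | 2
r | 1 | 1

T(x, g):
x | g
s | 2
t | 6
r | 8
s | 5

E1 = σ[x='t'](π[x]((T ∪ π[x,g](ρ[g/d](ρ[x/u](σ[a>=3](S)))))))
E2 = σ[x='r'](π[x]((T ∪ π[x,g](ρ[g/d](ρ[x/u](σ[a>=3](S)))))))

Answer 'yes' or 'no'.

E1 stepwise |·|:
  T → 4
  S → 5
  σ[a>=3](S) → 3
  ρ[x/u](σ[a>=3](S)) → 3
  ρ[g/d](ρ[x/u](σ[a>=3](S))) → 3
  π[x,g](ρ[g/d](ρ[x/u](σ[a>=3](S)))) → 3
  (T ∪ π[x,g](ρ[g/d](ρ[x/u](σ[a>=3](S))))) → 7
  π[x]((T ∪ π[x,g](ρ[g/d](ρ[x/u](σ[a>=3](S)))))) → 7
  σ[x='t'](π[x]((T ∪ π[x,g](ρ[g/d](ρ[x/u](σ[a>=3](S))))))) → 1
E2 stepwise |·|:
  T → 4
  S → 5
  σ[a>=3](S) → 3
  ρ[x/u](σ[a>=3](S)) → 3
  ρ[g/d](ρ[x/u](σ[a>=3](S))) → 3
  π[x,g](ρ[g/d](ρ[x/u](σ[a>=3](S)))) → 3
  (T ∪ π[x,g](ρ[g/d](ρ[x/u](σ[a>=3](S))))) → 7
  π[x]((T ∪ π[x,g](ρ[g/d](ρ[x/u](σ[a>=3](S)))))) → 7
  σ[x='r'](π[x]((T ∪ π[x,g](ρ[g/d](ρ[x/u](σ[a>=3](S))))))) → 2

E1 result:
x
t
E2 result:
x
r
r
Witness: ('t',) appears 1× in E1 but 0× in E2.

no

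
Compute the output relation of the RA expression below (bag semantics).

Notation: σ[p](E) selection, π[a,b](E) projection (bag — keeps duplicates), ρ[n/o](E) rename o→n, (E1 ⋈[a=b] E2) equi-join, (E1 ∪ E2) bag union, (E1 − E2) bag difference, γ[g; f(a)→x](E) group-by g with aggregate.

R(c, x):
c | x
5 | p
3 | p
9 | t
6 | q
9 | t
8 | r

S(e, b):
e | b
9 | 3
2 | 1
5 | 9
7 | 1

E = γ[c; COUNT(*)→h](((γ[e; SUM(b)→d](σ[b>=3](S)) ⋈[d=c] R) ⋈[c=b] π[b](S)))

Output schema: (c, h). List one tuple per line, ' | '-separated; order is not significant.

Per-node cardinality:
  S → 4
  σ[b>=3](S) → 2
  γ[e; SUM(b)→d](σ[b>=3](S)) → 2
  R → 6
  (γ[e; SUM(b)→d](σ[b>=3](S)) ⋈[d=c] R) → 3
  S → 4
  π[b](S) → 4
  ((γ[e; SUM(b)→d](σ[b>=3](S)) ⋈[d=c] R) ⋈[c=b] π[b](S)) → 3
  γ[c; COUNT(*)→h](((γ[e; SUM(b)→d](σ[b>=3](S)) ⋈[d=c] R) ⋈[c=b] π[b](S))) → 2

== RESULT ==
c | h
3 | 1
9 | 2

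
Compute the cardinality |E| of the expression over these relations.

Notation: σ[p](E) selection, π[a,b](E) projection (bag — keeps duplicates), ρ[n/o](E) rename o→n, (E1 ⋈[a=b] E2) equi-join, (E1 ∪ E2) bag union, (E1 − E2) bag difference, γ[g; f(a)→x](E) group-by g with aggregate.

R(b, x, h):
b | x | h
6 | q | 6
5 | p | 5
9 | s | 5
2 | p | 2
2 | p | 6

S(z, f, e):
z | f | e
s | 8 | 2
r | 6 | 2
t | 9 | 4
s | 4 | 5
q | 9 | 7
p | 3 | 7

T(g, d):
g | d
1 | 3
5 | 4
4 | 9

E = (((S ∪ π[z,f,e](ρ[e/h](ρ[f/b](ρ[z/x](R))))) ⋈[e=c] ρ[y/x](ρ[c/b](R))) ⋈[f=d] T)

Row counts bottom-up:
  S → 6
  R → 5
  ρ[z/x](R) → 5
  ρ[f/b](ρ[z/x](R)) → 5
  ρ[e/h](ρ[f/b](ρ[z/x](R))) → 5
  π[z,f,e](ρ[e/h](ρ[f/b](ρ[z/x](R)))) → 5
  (S ∪ π[z,f,e](ρ[e/h](ρ[f/b](ρ[z/x](R))))) → 11
  R → 5
  ρ[c/b](R) → 5
  ρ[y/x](ρ[c/b](R)) → 5
  ((S ∪ π[z,f,e](ρ[e/h](ρ[f/b](ρ[z/x](R))))) ⋈[e=c] ρ[y/x](ρ[c/b](R))) → 11
  T → 3
  (((S ∪ π[z,f,e](ρ[e/h](ρ[f/b](ρ[z/x](R))))) ⋈[e=c] ρ[y/x](ρ[c/b](R))) ⋈[f=d] T) → 2

|E| = 2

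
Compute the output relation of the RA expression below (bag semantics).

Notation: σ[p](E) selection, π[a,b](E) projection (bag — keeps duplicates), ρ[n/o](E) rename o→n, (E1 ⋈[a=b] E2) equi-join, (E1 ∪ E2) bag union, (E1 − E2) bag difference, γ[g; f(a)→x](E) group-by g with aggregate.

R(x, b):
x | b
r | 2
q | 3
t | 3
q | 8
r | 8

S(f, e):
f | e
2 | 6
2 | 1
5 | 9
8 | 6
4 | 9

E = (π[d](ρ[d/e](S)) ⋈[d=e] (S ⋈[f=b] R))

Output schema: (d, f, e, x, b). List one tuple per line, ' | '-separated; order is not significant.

Per-node cardinality:
  S → 5
  ρ[d/e](S) → 5
  π[d](ρ[d/e](S)) → 5
  S → 5
  R → 5
  (S ⋈[f=b] R) → 4
  (π[d](ρ[d/e](S)) ⋈[d=e] (S ⋈[f=b] R)) → 7

== RESULT ==
d | f | e | x | b
1 | 2 | 1 | r | 2
6 | 2 | 6 | r | 2
6 | 2 | 6 | r | 2
6 | 8 | 6 | q | 8
6 | 8 | 6 | q | 8
6 | 8 | 6 | r | 8
6 | 8 | 6 | r | 8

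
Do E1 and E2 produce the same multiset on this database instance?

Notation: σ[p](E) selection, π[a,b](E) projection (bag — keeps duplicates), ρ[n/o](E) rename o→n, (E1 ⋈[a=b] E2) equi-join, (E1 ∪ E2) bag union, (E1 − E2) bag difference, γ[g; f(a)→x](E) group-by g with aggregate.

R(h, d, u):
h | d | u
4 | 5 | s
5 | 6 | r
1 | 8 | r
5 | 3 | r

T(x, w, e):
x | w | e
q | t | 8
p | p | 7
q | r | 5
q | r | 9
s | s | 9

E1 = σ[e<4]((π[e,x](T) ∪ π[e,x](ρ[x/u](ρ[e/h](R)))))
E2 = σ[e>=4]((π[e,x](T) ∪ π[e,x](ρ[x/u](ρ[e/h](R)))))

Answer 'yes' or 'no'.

E1 subexpression sizes:
  T → 5
  π[e,x](T) → 5
  R → 4
  ρ[e/h](R) → 4
  ρ[x/u](ρ[e/h](R)) → 4
  π[e,x](ρ[x/u](ρ[e/h](R))) → 4
  (π[e,x](T) ∪ π[e,x](ρ[x/u](ρ[e/h](R)))) → 9
  σ[e<4]((π[e,x](T) ∪ π[e,x](ρ[x/u](ρ[e/h](R))))) → 1
E2 subexpression sizes:
  T → 5
  π[e,x](T) → 5
  R → 4
  ρ[e/h](R) → 4
  ρ[x/u](ρ[e/h](R)) → 4
  π[e,x](ρ[x/u](ρ[e/h](R))) → 4
  (π[e,x](T) ∪ π[e,x](ρ[x/u](ρ[e/h](R)))) → 9
  σ[e>=4]((π[e,x](T) ∪ π[e,x](ρ[x/u](ρ[e/h](R))))) → 8

E1 result:
e | x
1 | r
E2 result:
e | x
4 | s
5 | q
5 | r
5 | r
7 | p
8 | q
9 | q
9 | s
Witness: (9, 's') appears 0× in E1 but 1× in E2.

no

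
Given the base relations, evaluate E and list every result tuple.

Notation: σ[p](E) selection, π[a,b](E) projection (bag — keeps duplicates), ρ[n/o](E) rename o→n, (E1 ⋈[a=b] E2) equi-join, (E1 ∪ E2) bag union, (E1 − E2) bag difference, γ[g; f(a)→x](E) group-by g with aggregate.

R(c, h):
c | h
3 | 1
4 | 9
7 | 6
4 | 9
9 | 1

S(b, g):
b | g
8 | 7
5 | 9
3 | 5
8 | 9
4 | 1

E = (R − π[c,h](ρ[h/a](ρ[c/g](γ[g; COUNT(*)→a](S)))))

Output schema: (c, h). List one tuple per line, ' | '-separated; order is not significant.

Per-node cardinality:
  R → 5
  S → 5
  γ[g; COUNT(*)→a](S) → 4
  ρ[c/g](γ[g; COUNT(*)→a](S)) → 4
  ρ[h/a](ρ[c/g](γ[g; COUNT(*)→a](S))) → 4
  π[c,h](ρ[h/a](ρ[c/g](γ[g; COUNT(*)→a](S)))) → 4
  (R − π[c,h](ρ[h/a](ρ[c/g](γ[g; COUNT(*)→a](S))))) → 5

== RESULT ==
c | h
3 | 1
4 | 9
4 | 9
7 | 6
9 | 1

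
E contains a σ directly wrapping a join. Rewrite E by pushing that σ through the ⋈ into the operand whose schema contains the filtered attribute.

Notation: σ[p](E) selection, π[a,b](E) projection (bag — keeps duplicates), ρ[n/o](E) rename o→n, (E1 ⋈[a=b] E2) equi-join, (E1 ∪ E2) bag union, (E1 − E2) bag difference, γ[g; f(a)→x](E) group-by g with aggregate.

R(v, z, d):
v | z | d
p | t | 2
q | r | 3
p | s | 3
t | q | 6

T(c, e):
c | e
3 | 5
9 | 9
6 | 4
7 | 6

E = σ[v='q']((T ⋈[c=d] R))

σ filters on v, owned by the right side.
E' = (T ⋈[c=d] σ[v='q'](R))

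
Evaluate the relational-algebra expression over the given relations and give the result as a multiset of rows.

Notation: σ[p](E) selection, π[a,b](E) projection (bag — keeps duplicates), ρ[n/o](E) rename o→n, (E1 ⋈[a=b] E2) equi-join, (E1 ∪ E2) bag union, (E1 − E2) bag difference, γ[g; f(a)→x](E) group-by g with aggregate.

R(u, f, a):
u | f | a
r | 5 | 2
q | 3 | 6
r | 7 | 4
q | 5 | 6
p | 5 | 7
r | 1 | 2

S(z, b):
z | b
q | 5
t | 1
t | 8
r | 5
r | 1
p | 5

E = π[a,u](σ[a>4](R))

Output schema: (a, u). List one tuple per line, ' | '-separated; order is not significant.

Per-node cardinality:
  R → 6
  σ[a>4](R) → 3
  π[a,u](σ[a>4](R)) → 3

== RESULT ==
a | u
6 | q
6 | q
7 | p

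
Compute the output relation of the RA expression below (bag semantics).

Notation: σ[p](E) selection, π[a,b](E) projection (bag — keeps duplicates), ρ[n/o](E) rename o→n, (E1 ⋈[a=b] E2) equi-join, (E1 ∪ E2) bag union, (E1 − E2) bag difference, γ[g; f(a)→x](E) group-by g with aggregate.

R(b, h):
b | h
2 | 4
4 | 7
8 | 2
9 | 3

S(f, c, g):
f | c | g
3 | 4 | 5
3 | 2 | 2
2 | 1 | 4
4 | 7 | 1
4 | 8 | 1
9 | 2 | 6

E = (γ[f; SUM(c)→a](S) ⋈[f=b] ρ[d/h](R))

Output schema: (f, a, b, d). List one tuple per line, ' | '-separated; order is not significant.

Stepwise |·|:
  S → 6
  γ[f; SUM(c)→a](S) → 4
  R → 4
  ρ[d/h](R) → 4
  (γ[f; SUM(c)→a](S) ⋈[f=b] ρ[d/h](R)) → 3

== RESULT ==
f | a | b | d
2 | 1 | 2 | 4
4 | 15 | 4 | 7
9 | 2 | 9 | 3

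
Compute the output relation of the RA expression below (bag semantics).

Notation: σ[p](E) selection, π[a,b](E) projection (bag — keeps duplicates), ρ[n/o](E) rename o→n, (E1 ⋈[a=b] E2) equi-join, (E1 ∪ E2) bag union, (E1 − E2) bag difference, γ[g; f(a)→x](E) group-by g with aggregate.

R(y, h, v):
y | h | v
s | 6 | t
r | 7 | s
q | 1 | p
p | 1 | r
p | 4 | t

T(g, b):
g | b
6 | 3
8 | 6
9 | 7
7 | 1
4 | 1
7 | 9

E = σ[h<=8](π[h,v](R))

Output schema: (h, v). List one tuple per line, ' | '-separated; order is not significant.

Per-node cardinality:
  R → 5
  π[h,v](R) → 5
  σ[h<=8](π[h,v](R)) → 5

== RESULT ==
h | v
1 | p
1 | r
4 | t
6 | t
7 | s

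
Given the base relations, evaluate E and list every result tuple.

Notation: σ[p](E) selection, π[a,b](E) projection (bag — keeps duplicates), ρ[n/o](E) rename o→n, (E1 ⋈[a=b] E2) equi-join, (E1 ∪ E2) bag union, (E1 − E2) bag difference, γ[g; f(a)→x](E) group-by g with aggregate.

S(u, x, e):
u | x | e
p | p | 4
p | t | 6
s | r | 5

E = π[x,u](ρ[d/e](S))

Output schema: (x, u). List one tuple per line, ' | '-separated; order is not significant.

Per-node cardinality:
  S → 3
  ρ[d/e](S) → 3
  π[x,u](ρ[d/e](S)) → 3

== RESULT ==
x | u
p | p
r | s
t | p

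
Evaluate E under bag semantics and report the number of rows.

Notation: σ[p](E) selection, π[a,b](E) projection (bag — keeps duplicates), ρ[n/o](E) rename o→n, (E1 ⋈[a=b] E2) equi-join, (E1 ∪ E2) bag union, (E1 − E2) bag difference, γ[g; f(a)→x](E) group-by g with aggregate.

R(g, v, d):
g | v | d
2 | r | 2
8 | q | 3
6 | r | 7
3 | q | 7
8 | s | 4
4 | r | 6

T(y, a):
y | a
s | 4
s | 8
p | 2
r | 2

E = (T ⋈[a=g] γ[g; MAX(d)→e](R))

Stepwise |·|:
  T → 4
  R → 6
  γ[g; MAX(d)→e](R) → 5
  (T ⋈[a=g] γ[g; MAX(d)→e](R)) → 4

|E| = 4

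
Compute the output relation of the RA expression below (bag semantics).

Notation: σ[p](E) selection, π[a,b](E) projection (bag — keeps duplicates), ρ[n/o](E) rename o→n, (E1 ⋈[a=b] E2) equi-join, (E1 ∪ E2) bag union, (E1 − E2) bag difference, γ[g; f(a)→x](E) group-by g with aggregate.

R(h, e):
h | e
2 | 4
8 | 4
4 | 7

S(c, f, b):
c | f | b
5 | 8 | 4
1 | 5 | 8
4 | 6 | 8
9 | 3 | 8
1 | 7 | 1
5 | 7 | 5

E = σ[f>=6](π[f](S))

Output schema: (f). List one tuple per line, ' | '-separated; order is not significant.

Row counts bottom-up:
  S → 6
  π[f](S) → 6
  σ[f>=6](π[f](S)) → 4

== RESULT ==
f
6
7
7
8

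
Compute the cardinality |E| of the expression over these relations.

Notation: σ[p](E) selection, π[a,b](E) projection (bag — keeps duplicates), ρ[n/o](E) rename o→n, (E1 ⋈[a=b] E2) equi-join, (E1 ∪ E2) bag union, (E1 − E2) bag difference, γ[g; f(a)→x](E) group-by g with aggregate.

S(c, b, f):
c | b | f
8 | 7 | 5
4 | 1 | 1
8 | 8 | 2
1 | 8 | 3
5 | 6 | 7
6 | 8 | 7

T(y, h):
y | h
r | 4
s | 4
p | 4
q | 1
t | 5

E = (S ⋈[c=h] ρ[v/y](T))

Subexpression sizes:
  S → 6
  T → 5
  ρ[v/y](T) → 5
  (S ⋈[c=h] ρ[v/y](T)) → 5

|E| = 5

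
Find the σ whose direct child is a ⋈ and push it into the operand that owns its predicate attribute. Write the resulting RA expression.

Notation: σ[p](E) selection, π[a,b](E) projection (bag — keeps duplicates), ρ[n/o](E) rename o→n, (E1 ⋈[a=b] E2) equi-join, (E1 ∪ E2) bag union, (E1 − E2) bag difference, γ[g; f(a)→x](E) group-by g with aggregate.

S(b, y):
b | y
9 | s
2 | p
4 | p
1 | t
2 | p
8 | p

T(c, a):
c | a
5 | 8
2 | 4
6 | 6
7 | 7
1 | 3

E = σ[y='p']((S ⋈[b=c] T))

σ filters on y, owned by the left side.
E' = (σ[y='p'](S) ⋈[b=c] T)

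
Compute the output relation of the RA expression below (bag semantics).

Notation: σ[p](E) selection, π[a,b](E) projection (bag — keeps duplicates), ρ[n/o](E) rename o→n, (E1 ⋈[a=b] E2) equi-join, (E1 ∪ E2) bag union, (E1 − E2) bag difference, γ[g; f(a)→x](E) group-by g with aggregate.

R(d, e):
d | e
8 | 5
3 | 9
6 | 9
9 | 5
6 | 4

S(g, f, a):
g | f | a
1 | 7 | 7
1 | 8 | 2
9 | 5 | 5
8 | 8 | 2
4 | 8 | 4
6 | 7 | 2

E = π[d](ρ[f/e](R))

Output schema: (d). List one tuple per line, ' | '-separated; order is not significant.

Row counts bottom-up:
  R → 5
  ρ[f/e](R) → 5
  π[d](ρ[f/e](R)) → 5

== RESULT ==
d
3
6
6
8
9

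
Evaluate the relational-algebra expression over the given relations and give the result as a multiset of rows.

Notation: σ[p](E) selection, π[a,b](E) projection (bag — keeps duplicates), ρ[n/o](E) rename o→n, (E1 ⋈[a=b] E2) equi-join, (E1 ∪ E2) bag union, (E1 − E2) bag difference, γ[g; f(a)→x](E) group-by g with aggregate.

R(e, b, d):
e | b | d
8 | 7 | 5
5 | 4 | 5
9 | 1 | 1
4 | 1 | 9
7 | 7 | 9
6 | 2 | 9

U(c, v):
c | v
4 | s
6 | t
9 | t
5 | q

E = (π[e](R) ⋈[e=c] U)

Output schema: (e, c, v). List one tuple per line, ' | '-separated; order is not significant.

Per-node cardinality:
  R → 6
  π[e](R) → 6
  U → 4
  (π[e](R) ⋈[e=c] U) → 4

== RESULT ==
e | c | v
4 | 4 | s
5 | 5 | q
6 | 6 | t
9 | 9 | t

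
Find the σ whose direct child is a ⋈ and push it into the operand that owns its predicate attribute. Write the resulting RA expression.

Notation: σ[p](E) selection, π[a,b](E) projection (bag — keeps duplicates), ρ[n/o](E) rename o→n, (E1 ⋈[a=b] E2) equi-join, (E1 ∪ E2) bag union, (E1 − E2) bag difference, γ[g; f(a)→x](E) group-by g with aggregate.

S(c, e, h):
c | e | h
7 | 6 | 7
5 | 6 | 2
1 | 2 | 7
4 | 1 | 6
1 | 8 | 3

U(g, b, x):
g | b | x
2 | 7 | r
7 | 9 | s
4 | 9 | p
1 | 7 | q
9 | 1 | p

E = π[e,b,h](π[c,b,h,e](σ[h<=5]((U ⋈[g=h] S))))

σ filters on h, owned by the right side.
E' = π[e,b,h](π[c,b,h,e]((U ⋈[g=h] σ[h<=5](S))))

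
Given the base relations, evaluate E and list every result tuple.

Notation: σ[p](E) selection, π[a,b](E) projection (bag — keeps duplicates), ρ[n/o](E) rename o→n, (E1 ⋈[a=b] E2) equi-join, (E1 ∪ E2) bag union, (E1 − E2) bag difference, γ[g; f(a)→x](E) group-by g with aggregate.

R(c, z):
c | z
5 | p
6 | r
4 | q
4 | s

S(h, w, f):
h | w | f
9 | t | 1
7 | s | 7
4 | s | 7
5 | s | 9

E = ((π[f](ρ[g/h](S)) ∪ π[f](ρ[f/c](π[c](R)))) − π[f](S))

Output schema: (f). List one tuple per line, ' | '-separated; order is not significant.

Row counts bottom-up:
  S → 4
  ρ[g/h](S) → 4
  π[f](ρ[g/h](S)) → 4
  R → 4
  π[c](R) → 4
  ρ[f/c](π[c](R)) → 4
  π[f](ρ[f/c](π[c](R))) → 4
  (π[f](ρ[g/h](S)) ∪ π[f](ρ[f/c](π[c](R)))) → 8
  S → 4
  π[f](S) → 4
  ((π[f](ρ[g/h](S)) ∪ π[f](ρ[f/c](π[c](R)))) − π[f](S)) → 4

== RESULT ==
f
4
4
5
6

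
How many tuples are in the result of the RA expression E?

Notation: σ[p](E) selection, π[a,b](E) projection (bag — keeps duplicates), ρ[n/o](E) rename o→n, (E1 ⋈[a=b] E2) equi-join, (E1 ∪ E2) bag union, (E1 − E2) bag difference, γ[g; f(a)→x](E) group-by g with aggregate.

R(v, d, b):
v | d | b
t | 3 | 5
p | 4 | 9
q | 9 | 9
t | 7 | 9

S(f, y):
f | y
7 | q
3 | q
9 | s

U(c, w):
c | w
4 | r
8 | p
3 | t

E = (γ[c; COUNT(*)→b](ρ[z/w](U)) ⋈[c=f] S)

Per-node cardinality:
  U → 3
  ρ[z/w](U) → 3
  γ[c; COUNT(*)→b](ρ[z/w](U)) → 3
  S → 3
  (γ[c; COUNT(*)→b](ρ[z/w](U)) ⋈[c=f] S) → 1

|E| = 1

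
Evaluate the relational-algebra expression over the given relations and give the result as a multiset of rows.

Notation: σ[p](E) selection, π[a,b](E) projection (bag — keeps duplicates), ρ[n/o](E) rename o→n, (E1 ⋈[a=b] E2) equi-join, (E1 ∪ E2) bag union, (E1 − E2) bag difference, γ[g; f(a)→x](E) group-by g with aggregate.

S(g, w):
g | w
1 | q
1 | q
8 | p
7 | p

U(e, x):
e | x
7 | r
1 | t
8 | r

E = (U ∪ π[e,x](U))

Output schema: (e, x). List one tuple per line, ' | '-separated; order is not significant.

Stepwise |·|:
  U → 3
  U → 3
  π[e,x](U) → 3
  (U ∪ π[e,x](U)) → 6

== RESULT ==
e | x
1 | t
1 | t
7 | r
7 | r
8 | r
8 | r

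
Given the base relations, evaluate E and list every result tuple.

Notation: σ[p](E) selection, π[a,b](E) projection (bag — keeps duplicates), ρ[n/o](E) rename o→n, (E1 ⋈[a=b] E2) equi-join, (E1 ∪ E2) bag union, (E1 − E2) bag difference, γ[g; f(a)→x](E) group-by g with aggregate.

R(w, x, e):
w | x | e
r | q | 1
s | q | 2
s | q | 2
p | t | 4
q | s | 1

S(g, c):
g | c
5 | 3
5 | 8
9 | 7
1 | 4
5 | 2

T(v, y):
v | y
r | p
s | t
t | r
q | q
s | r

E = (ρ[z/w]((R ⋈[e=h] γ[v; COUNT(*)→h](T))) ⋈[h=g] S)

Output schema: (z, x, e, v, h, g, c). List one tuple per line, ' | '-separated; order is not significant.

Row counts bottom-up:
  R → 5
  T → 5
  γ[v; COUNT(*)→h](T) → 4
  (R ⋈[e=h] γ[v; COUNT(*)→h](T)) → 8
  ρ[z/w]((R ⋈[e=h] γ[v; COUNT(*)→h](T))) → 8
  S → 5
  (ρ[z/w]((R ⋈[e=h] γ[v; COUNT(*)→h](T))) ⋈[h=g] S) → 6

== RESULT ==
z | x | e | v | h | g | c
q | s | 1 | q | 1 | 1 | 4
q | s | 1 | r | 1 | 1 | 4
q | s | 1 | t | 1 | 1 | 4
r | q | 1 | q | 1 | 1 | 4
r | q | 1 | r | 1 | 1 | 4
r | q | 1 | t | 1 | 1 | 4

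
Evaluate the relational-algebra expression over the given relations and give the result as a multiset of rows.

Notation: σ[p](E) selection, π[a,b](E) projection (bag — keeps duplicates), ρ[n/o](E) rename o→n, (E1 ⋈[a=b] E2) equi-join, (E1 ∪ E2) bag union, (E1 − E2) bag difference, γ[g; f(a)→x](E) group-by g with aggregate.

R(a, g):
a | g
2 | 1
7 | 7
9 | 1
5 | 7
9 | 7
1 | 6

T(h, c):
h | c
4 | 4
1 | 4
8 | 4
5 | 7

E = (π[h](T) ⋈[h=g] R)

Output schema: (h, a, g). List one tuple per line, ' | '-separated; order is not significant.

Per-node cardinality:
  T → 4
  π[h](T) → 4
  R → 6
  (π[h](T) ⋈[h=g] R) → 2

== RESULT ==
h | a | g
1 | 2 | 1
1 | 9 | 1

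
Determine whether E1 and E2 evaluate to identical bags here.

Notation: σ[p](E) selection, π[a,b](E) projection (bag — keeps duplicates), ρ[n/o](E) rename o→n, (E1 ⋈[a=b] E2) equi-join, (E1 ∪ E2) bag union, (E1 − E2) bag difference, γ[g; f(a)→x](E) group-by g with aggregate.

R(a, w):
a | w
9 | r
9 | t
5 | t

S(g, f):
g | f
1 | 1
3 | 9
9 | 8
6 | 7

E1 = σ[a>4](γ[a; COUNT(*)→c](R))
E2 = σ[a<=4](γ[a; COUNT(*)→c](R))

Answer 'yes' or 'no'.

E1 subexpression sizes:
  R → 3
  γ[a; COUNT(*)→c](R) → 2
  σ[a>4](γ[a; COUNT(*)→c](R)) → 2
E2 subexpression sizes:
  R → 3
  γ[a; COUNT(*)→c](R) → 2
  σ[a<=4](γ[a; COUNT(*)→c](R)) → 0

E1 result:
a | c
5 | 1
9 | 2
E2 result:
a | c
(0 rows)
Witness: (9, 2) appears 1× in E1 but 0× in E2.

no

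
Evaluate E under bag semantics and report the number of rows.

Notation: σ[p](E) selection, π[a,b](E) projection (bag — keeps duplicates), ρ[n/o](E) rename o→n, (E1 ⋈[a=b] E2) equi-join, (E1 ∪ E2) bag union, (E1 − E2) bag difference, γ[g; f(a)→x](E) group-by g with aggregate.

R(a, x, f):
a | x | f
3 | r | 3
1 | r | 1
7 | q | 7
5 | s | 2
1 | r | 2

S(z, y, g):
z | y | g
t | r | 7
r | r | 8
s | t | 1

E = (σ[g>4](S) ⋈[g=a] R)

Subexpression sizes:
  S → 3
  σ[g>4](S) → 2
  R → 5
  (σ[g>4](S) ⋈[g=a] R) → 1

|E| = 1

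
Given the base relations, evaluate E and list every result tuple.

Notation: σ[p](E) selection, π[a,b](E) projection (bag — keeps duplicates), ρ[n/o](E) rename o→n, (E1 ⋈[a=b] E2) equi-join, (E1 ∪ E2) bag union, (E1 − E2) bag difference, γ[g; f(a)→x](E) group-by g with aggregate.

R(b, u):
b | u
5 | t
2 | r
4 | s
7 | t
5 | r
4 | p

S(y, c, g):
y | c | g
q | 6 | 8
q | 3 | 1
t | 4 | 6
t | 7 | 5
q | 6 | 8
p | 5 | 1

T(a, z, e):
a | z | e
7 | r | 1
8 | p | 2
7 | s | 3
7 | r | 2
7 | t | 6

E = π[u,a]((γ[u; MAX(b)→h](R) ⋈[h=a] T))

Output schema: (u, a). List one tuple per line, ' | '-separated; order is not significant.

Row counts bottom-up:
  R → 6
  γ[u; MAX(b)→h](R) → 4
  T → 5
  (γ[u; MAX(b)→h](R) ⋈[h=a] T) → 4
  π[u,a]((γ[u; MAX(b)→h](R) ⋈[h=a] T)) → 4

== RESULT ==
u | a
t | 7
t | 7
t | 7
t | 7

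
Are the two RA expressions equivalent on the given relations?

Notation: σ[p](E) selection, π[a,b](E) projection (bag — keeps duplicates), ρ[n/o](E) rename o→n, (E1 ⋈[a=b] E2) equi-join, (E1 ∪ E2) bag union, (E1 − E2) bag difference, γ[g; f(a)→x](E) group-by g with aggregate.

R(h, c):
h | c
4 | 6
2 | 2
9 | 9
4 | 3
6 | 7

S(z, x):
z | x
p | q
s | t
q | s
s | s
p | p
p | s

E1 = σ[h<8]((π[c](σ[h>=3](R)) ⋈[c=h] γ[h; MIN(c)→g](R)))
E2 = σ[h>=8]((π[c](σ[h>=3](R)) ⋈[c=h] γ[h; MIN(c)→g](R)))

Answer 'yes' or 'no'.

E1 row counts bottom-up:
  R → 5
  σ[h>=3](R) → 4
  π[c](σ[h>=3](R)) → 4
  R → 5
  γ[h; MIN(c)→g](R) → 4
  (π[c](σ[h>=3](R)) ⋈[c=h] γ[h; MIN(c)→g](R)) → 2
  σ[h<8]((π[c](σ[h>=3](R)) ⋈[c=h] γ[h; MIN(c)→g](R))) → 1
E2 row counts bottom-up:
  R → 5
  σ[h>=3](R) → 4
  π[c](σ[h>=3](R)) → 4
  R → 5
  γ[h; MIN(c)→g](R) → 4
  (π[c](σ[h>=3](R)) ⋈[c=h] γ[h; MIN(c)→g](R)) → 2
  σ[h>=8]((π[c](σ[h>=3](R)) ⋈[c=h] γ[h; MIN(c)→g](R))) → 1

E1 result:
c | h | g
6 | 6 | 7
E2 result:
c | h | g
9 | 9 | 9
Witness: (6, 6, 7) appears 1× in E1 but 0× in E2.

no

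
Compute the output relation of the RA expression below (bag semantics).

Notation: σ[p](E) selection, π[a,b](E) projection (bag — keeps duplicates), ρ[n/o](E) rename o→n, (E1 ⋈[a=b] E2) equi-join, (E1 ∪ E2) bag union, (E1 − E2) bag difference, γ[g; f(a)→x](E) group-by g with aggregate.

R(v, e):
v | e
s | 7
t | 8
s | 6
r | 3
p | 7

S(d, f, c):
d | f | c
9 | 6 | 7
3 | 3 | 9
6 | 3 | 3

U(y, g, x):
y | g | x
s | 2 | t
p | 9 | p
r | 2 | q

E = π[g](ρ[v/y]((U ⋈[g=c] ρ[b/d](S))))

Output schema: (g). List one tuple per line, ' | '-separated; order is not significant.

Per-node cardinality:
  U → 3
  S → 3
  ρ[b/d](S) → 3
  (U ⋈[g=c] ρ[b/d](S)) → 1
  ρ[v/y]((U ⋈[g=c] ρ[b/d](S))) → 1
  π[g](ρ[v/y]((U ⋈[g=c] ρ[b/d](S)))) → 1

== RESULT ==
g
9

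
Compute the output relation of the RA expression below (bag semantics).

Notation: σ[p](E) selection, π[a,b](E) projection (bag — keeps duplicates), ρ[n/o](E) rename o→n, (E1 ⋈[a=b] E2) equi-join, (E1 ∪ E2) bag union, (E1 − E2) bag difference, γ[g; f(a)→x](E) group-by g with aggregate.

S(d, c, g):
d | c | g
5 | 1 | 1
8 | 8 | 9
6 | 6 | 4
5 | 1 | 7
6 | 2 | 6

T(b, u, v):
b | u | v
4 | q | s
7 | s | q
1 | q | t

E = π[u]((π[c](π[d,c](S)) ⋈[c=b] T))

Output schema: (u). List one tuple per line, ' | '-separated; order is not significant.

Row counts bottom-up:
  S → 5
  π[d,c](S) → 5
  π[c](π[d,c](S)) → 5
  T → 3
  (π[c](π[d,c](S)) ⋈[c=b] T) → 2
  π[u]((π[c](π[d,c](S)) ⋈[c=b] T)) → 2

== RESULT ==
u
q
q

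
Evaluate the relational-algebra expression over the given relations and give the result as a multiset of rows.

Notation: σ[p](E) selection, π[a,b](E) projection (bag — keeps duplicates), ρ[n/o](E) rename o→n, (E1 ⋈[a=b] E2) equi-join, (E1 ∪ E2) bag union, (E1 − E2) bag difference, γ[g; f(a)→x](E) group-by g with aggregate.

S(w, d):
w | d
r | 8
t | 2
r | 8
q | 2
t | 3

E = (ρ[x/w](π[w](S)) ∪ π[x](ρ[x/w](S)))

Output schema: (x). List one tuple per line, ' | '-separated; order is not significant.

Stepwise |·|:
  S → 5
  π[w](S) → 5
  ρ[x/w](π[w](S)) → 5
  S → 5
  ρ[x/w](S) → 5
  π[x](ρ[x/w](S)) → 5
  (ρ[x/w](π[w](S)) ∪ π[x](ρ[x/w](S))) → 10

== RESULT ==
x
q
q
r
r
r
r
t
t
t
t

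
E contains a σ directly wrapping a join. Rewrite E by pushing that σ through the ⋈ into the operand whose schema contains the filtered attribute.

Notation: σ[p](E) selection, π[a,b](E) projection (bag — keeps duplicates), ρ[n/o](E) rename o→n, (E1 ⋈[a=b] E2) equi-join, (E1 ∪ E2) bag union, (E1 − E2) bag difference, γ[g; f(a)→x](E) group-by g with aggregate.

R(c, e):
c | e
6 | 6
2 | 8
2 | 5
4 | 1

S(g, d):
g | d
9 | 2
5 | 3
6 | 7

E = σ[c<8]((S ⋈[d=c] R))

σ filters on c, owned by the right side.
E' = (S ⋈[d=c] σ[c<8](R))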